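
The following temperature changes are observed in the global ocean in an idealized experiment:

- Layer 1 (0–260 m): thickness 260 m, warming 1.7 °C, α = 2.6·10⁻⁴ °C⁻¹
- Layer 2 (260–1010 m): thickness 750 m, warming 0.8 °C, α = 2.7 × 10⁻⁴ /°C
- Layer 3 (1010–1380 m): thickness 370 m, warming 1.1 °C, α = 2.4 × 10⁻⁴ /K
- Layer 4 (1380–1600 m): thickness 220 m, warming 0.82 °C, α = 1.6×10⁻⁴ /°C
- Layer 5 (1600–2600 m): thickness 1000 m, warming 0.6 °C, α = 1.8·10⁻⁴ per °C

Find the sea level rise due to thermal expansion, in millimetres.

0–260 m: 1.7 × 2.6×10⁻⁴ × 260 = 0.11492 m
2.7×10⁻⁴ × 0.8 × 750 = 0.16200 m
Layer 3: 370 × 2.4×10⁻⁴ × 1.1 = 0.09768 m
1.6×10⁻⁴ × 0.82 × 220 = 0.028864 m
1600–2600 m: 0.6 × 1.8×10⁻⁴ × 1000 = 0.10800 m
Δh = 0.11492 + 0.16200 + 0.09768 + 0.028864 + 0.10800 = 0.511464 m

about 510 mm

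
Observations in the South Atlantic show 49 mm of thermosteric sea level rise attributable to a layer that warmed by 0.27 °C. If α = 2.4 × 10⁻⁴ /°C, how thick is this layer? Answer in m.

756 m

H = Δh/(αΔT) = 0.049 / (2.4×10⁻⁴ × 0.27) ≈ 756.2 m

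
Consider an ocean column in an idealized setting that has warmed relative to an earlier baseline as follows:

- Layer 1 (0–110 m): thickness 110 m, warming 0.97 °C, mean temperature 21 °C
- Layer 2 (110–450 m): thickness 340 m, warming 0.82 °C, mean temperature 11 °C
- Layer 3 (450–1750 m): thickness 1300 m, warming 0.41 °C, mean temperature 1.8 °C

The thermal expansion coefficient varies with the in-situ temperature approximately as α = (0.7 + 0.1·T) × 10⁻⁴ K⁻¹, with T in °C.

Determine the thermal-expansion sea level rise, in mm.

Δh = 127 mm

Layer 1: α = (0.7 + 0.1×21)×10⁻⁴ = 2.8×10⁻⁴ K⁻¹
Layer 2: α = (0.7 + 0.1×11)×10⁻⁴ = 1.8×10⁻⁴ K⁻¹
Layer 3: α = (0.7 + 0.1×1.8)×10⁻⁴ = 0.88×10⁻⁴ K⁻¹
0.97 × 110 × 2.8×10⁻⁴ = 0.029876 m
110–450 m: 340 × 0.82 × 1.8×10⁻⁴ = 0.050184 m
Layer 3: 0.41 × 0.88×10⁻⁴ × 1300 = 0.046904 m
Δh = 0.029876 + 0.050184 + 0.046904 = 0.126964 m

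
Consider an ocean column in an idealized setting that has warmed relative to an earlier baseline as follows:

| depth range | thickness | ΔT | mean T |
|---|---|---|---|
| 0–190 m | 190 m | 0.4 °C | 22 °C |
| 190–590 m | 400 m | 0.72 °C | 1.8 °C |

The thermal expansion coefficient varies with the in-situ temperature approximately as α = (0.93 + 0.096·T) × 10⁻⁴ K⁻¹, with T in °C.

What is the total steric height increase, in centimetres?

Layer 1: α = (0.93 + 0.096×22)×10⁻⁴ = 3.042×10⁻⁴ K⁻¹
Layer 2: α = (0.93 + 0.096×1.8)×10⁻⁴ = 1.1028×10⁻⁴ K⁻¹
0–190 m: 0.4 × 3.042×10⁻⁴ × 190 = 0.0231192 m
Layer 2: 400 × 1.1028×10⁻⁴ × 0.72 = 0.03176064 m
Δh = 0.0231192 + 0.03176064 = 0.05487984 m ≈ 5.49 cm

Δh ≈ 5.49 cm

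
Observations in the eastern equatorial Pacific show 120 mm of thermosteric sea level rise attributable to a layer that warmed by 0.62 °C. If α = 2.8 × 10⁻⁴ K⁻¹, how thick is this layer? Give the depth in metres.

690 m

H = Δh/(αΔT) = 0.12 / (2.8×10⁻⁴ × 0.62) ≈ 691.2 m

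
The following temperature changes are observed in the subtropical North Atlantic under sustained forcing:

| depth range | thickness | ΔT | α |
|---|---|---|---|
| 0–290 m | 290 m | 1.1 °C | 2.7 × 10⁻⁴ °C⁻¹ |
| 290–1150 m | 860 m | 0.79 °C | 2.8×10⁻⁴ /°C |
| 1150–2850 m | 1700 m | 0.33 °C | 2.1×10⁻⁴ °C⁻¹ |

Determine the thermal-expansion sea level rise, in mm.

Δh ≈ 390 mm

1.1 × 2.7×10⁻⁴ × 290 = 0.08613 m
0.79 × 2.8×10⁻⁴ × 860 = 0.190232 m
0.33 × 1700 × 2.1×10⁻⁴ = 0.11781 m
Δh = 0.08613 + 0.190232 + 0.11781 = 0.394172 m ≈ 390 mm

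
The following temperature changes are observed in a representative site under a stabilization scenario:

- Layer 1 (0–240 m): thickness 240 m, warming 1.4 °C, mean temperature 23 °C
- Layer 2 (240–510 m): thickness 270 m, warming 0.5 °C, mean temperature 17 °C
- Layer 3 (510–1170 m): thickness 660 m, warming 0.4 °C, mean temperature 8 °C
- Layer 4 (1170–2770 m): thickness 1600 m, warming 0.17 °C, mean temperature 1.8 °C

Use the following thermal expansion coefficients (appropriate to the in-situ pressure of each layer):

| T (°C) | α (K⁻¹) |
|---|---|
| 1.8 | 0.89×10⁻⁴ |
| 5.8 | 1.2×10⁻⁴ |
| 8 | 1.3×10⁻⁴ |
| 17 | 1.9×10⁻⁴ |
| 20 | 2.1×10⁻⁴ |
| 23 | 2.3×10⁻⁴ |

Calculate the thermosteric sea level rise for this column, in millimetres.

Δh = 161 mm

Layer 1 at 23 °C → α = 2.3×10⁻⁴ K⁻¹
Layer 2 at 17 °C → α = 1.9×10⁻⁴ K⁻¹
Layer 3 at 8 °C → α = 1.3×10⁻⁴ K⁻¹
Layer 4 at 1.8 °C → α = 0.89×10⁻⁴ K⁻¹
0–240 m: 2.3×10⁻⁴ × 240 × 1.4 = 0.07728 m
270 × 0.5 × 1.9×10⁻⁴ = 0.02565 m
Layer 3: 1.3×10⁻⁴ × 660 × 0.4 = 0.03432 m
0.89×10⁻⁴ × 1600 × 0.17 = 0.024208 m
Δh = 0.07728 + 0.02565 + 0.03432 + 0.024208 = 0.161458 m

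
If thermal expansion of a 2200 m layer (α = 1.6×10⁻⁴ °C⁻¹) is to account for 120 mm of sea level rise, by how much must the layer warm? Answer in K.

ΔT = Δh/(αH) = 0.12 / (1.6×10⁻⁴ × 2200) ≈ 0.3409 K

ΔT ≈ 0.341 K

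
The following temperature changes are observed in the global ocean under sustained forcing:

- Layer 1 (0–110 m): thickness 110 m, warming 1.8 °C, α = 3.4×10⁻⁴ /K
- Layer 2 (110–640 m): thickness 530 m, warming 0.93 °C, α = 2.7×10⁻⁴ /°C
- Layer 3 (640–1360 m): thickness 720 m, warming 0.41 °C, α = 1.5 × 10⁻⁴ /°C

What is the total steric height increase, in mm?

Layer 1: 3.4×10⁻⁴ × 110 × 1.8 = 0.06732 m
110–640 m: 530 × 2.7×10⁻⁴ × 0.93 = 0.133083 m
720 × 1.5×10⁻⁴ × 0.41 = 0.04428 m
Δh = 0.06732 + 0.133083 + 0.04428 = 0.244683 m

Δh ≈ 240 mm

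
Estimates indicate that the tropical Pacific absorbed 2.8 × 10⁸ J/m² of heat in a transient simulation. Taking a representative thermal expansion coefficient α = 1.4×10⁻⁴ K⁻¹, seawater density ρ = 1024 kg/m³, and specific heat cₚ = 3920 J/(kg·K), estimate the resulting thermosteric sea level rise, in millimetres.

Δh = αQ/(ρcₚ) = 1.4×10⁻⁴ × 2.8×10⁸ / (1024 × 3920) ≈ 0.0097656 m

Δh ≈ 9.8 mm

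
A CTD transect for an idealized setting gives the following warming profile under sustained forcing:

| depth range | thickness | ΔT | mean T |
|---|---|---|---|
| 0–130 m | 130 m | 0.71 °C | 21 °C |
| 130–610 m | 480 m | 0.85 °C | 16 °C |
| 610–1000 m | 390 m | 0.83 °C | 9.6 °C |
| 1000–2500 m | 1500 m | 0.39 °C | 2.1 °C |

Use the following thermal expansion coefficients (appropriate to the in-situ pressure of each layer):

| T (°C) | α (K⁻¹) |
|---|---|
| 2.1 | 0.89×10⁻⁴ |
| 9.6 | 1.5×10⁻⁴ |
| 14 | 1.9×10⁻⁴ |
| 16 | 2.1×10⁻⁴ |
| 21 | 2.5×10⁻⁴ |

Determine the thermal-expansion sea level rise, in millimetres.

Δh ≈ 210 mm

Layer 1 at 21 °C → α = 2.5×10⁻⁴ K⁻¹
Layer 2 at 16 °C → α = 2.1×10⁻⁴ K⁻¹
Layer 3 at 9.6 °C → α = 1.5×10⁻⁴ K⁻¹
Layer 4 at 2.1 °C → α = 0.89×10⁻⁴ K⁻¹
0–130 m: 0.71 × 130 × 2.5×10⁻⁴ = 0.023075 m
Layer 2: 480 × 0.85 × 2.1×10⁻⁴ = 0.08568 m
0.83 × 1.5×10⁻⁴ × 390 = 0.048555 m
1500 × 0.39 × 0.89×10⁻⁴ = 0.052065 m
Δh = 0.023075 + 0.08568 + 0.048555 + 0.052065 = 0.209375 m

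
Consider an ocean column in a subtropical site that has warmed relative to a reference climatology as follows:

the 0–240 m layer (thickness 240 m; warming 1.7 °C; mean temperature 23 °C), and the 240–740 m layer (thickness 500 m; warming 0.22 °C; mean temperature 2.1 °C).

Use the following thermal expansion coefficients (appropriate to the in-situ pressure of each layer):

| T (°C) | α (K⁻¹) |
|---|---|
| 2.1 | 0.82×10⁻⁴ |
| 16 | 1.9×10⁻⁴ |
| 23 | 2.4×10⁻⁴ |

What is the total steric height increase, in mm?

Layer 1 at 23 °C → α = 2.4×10⁻⁴ K⁻¹
Layer 2 at 2.1 °C → α = 0.82×10⁻⁴ K⁻¹
Layer 1: 240 × 2.4×10⁻⁴ × 1.7 = 0.09792 m
0.82×10⁻⁴ × 500 × 0.22 = 0.00902 m
Δh = 0.09792 + 0.00902 = 0.10694 m ≈ 110 mm

Δh ≈ 110 mm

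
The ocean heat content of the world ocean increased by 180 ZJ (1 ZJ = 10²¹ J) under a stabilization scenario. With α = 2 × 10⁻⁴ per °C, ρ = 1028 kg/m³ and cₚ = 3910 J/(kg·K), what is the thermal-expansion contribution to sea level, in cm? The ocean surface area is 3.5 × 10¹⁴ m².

Per unit area: Q = 180×10²¹ / (3.5×10¹⁴) ≈ 5.143×10⁸ J/m²
Δh = αQ/(ρcₚ) = 2×10⁻⁴ × 5.143×10⁸ / (1028 × 3910) ≈ 0.02559 m

Δh = 2.56 cm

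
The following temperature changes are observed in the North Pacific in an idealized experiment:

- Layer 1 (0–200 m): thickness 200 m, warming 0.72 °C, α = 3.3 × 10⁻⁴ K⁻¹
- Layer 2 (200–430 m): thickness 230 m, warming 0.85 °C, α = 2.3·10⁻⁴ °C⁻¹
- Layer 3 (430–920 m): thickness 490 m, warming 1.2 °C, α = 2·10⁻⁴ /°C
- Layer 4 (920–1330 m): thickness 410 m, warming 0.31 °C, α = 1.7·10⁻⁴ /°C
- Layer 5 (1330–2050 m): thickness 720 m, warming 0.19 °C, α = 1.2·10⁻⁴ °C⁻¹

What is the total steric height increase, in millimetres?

Δh = 250 mm

0–200 m: 200 × 0.72 × 3.3×10⁻⁴ = 0.04752 m
Layer 2: 0.85 × 2.3×10⁻⁴ × 230 = 0.044965 m
430–920 m: 2×10⁻⁴ × 1.2 × 490 = 0.11760 m
Layer 4: 0.31 × 1.7×10⁻⁴ × 410 = 0.021607 m
Layer 5: 1.2×10⁻⁴ × 720 × 0.19 = 0.016416 m
Δh = 0.04752 + 0.044965 + 0.11760 + 0.021607 + 0.016416 = 0.248108 m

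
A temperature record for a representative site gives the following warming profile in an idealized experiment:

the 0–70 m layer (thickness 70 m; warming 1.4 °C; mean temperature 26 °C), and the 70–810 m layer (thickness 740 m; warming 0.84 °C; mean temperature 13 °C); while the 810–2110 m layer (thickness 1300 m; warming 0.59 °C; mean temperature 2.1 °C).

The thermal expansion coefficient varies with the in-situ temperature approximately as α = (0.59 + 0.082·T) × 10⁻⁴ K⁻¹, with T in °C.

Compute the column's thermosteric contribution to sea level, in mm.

Layer 1: α = (0.59 + 0.082×26)×10⁻⁴ = 2.722×10⁻⁴ K⁻¹
Layer 2: α = (0.59 + 0.082×13)×10⁻⁴ = 1.656×10⁻⁴ K⁻¹
Layer 3: α = (0.59 + 0.082×2.1)×10⁻⁴ = 0.7622×10⁻⁴ K⁻¹
70 × 2.722×10⁻⁴ × 1.4 = 0.0266756 m
Layer 2: 0.84 × 740 × 1.656×10⁻⁴ = 0.10293696 m
Layer 3: 1300 × 0.59 × 0.7622×10⁻⁴ = 0.05846074 m
Δh = 0.0266756 + 0.10293696 + 0.05846074 = 0.1880733 m ≈ 188 mm

about 188 mm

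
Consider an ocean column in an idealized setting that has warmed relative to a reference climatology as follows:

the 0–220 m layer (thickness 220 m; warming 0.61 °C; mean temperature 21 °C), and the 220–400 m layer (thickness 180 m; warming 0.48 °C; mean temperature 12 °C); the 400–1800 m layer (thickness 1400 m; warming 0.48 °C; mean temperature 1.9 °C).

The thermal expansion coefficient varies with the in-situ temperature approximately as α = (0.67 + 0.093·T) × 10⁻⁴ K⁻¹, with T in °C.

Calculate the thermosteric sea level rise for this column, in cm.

Layer 1: α = (0.67 + 0.093×21)×10⁻⁴ = 2.623×10⁻⁴ K⁻¹
Layer 2: α = (0.67 + 0.093×12)×10⁻⁴ = 1.786×10⁻⁴ K⁻¹
Layer 3: α = (0.67 + 0.093×1.9)×10⁻⁴ = 0.8467×10⁻⁴ K⁻¹
220 × 2.623×10⁻⁴ × 0.61 = 0.03520066 m
Layer 2: 0.48 × 180 × 1.786×10⁻⁴ = 0.01543104 m
400–1800 m: 0.8467×10⁻⁴ × 0.48 × 1400 = 0.05689824 m
Δh = 0.03520066 + 0.01543104 + 0.05689824 = 0.10752994 m ≈ 10.8 cm

10.8 cm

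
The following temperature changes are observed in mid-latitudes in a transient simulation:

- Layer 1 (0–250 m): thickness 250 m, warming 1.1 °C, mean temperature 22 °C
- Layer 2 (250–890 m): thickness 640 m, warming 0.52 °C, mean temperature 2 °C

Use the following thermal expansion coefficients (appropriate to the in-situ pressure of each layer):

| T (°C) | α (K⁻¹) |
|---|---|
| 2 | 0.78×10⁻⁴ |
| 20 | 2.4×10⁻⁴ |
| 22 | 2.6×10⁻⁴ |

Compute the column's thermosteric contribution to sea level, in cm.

Layer 1 at 22 °C → α = 2.6×10⁻⁴ K⁻¹
Layer 2 at 2 °C → α = 0.78×10⁻⁴ K⁻¹
0–250 m: 1.1 × 250 × 2.6×10⁻⁴ = 0.07150 m
640 × 0.52 × 0.78×10⁻⁴ = 0.0259584 m
Δh = 0.07150 + 0.0259584 = 0.0974584 m

9.75 cm of thermosteric rise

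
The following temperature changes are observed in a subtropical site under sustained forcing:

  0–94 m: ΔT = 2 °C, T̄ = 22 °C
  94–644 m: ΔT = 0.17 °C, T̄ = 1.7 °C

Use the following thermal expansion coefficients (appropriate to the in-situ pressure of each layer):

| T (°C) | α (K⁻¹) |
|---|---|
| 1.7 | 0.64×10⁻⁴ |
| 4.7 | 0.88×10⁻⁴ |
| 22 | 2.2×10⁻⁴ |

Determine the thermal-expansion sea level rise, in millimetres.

Δh ≈ 47.3 mm

Layer 1 at 22 °C → α = 2.2×10⁻⁴ K⁻¹
Layer 2 at 1.7 °C → α = 0.64×10⁻⁴ K⁻¹
0–94 m: 94 × 2 × 2.2×10⁻⁴ = 0.04136 m
Layer 2: 0.64×10⁻⁴ × 0.17 × 550 = 0.005984 m
Δh = 0.04136 + 0.005984 = 0.047344 m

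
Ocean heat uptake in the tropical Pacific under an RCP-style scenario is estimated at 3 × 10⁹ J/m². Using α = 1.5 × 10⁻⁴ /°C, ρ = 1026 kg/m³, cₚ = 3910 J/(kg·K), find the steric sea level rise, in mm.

about 110 mm

Δh = αQ/(ρcₚ) = 1.5×10⁻⁴ × 3×10⁹ / (1026 × 3910) ≈ 0.11217 m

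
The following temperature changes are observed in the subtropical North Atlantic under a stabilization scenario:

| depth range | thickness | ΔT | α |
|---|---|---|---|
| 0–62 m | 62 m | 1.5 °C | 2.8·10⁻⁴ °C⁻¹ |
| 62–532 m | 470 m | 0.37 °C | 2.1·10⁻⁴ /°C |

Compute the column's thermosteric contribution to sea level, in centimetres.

0–62 m: 2.8×10⁻⁴ × 1.5 × 62 = 0.02604 m
Layer 2: 2.1×10⁻⁴ × 470 × 0.37 = 0.036519 m
Δh = 0.02604 + 0.036519 = 0.062559 m ≈ 6.26 cm

6.26 cm of thermosteric rise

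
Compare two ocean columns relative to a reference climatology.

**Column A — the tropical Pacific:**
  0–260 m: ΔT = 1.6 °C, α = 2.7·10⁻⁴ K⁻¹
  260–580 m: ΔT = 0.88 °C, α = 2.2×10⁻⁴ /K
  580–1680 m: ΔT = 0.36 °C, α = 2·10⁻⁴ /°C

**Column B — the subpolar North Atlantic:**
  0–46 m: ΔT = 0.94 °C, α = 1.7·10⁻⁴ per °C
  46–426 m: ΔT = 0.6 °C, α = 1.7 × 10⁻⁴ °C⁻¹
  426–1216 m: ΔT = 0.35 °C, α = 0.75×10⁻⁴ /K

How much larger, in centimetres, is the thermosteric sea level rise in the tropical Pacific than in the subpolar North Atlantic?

A Layer 1: 1.6 × 2.7×10⁻⁴ × 260 = 0.11232 m
A 2.2×10⁻⁴ × 320 × 0.88 = 0.061952 m
A 580–1680 m: 2×10⁻⁴ × 0.36 × 1100 = 0.07920 m
A total: 0.253472 m
B 0–46 m: 46 × 0.94 × 1.7×10⁻⁴ = 0.0073508 m
B Layer 2: 1.7×10⁻⁴ × 0.6 × 380 = 0.03876 m
B Layer 3: 790 × 0.75×10⁻⁴ × 0.35 = 0.0207375 m
B total: 0.0668483 m
Difference: 0.253472 − 0.0668483 = 0.1866237 m

19 cm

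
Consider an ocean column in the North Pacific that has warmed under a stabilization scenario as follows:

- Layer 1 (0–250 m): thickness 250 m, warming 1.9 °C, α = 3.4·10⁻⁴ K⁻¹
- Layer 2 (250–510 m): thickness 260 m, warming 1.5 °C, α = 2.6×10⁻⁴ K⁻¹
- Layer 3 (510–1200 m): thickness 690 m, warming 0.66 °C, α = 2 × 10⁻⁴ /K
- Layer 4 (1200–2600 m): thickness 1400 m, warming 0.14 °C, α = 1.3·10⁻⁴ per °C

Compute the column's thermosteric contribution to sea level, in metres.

250 × 3.4×10⁻⁴ × 1.9 = 0.16150 m
1.5 × 2.6×10⁻⁴ × 260 = 0.10140 m
Layer 3: 690 × 0.66 × 2×10⁻⁴ = 0.09108 m
1400 × 0.14 × 1.3×10⁻⁴ = 0.02548 m
Δh = 0.16150 + 0.10140 + 0.09108 + 0.02548 = 0.37946 m

about 0.38 m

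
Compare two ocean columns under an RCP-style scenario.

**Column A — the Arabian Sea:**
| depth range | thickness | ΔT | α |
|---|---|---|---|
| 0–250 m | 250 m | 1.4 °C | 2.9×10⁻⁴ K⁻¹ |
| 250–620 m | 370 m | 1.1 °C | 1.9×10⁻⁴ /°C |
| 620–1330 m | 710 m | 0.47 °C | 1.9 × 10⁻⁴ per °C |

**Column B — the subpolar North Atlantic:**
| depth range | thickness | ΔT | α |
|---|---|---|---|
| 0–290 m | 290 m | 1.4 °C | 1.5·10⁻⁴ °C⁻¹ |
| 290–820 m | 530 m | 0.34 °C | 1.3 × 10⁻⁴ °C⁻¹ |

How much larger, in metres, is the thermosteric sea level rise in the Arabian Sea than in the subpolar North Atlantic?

A Layer 1: 250 × 2.9×10⁻⁴ × 1.4 = 0.10150 m
A Layer 2: 1.1 × 370 × 1.9×10⁻⁴ = 0.07733 m
A Layer 3: 1.9×10⁻⁴ × 710 × 0.47 = 0.063403 m
A total: 0.242233 m
B 0–290 m: 290 × 1.5×10⁻⁴ × 1.4 = 0.06090 m
B 530 × 0.34 × 1.3×10⁻⁴ = 0.023426 m
B total: 0.084326 m
Difference: 0.242233 − 0.084326 = 0.157907 m

0.16 m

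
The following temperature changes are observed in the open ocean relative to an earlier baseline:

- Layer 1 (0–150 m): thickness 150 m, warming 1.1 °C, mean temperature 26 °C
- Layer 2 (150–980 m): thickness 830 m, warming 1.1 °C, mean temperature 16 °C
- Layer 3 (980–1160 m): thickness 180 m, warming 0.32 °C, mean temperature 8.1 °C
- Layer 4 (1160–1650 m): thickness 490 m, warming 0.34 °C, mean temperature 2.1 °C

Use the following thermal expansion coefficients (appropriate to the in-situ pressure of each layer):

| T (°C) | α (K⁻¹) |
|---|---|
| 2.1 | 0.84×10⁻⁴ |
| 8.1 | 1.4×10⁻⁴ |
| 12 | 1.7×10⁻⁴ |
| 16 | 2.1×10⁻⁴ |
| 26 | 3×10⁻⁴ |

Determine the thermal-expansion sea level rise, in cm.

Layer 1 at 26 °C → α = 3×10⁻⁴ K⁻¹
Layer 2 at 16 °C → α = 2.1×10⁻⁴ K⁻¹
Layer 3 at 8.1 °C → α = 1.4×10⁻⁴ K⁻¹
Layer 4 at 2.1 °C → α = 0.84×10⁻⁴ K⁻¹
0–150 m: 3×10⁻⁴ × 1.1 × 150 = 0.04950 m
Layer 2: 1.1 × 830 × 2.1×10⁻⁴ = 0.19173 m
Layer 3: 0.32 × 180 × 1.4×10⁻⁴ = 0.008064 m
0.84×10⁻⁴ × 0.34 × 490 = 0.0139944 m
Δh = 0.04950 + 0.19173 + 0.008064 + 0.0139944 = 0.2632884 m

26 cm of thermosteric rise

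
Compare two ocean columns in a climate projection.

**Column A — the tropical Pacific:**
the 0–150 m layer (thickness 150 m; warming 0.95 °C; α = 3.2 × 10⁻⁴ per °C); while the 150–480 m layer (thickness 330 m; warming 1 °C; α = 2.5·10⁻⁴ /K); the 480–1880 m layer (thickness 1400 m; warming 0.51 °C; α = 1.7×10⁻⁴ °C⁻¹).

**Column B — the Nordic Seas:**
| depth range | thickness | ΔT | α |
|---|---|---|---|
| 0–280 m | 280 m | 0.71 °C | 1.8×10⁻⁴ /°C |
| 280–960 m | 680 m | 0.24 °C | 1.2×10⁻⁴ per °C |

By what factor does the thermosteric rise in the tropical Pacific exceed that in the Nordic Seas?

≈ 4.51×

A Layer 1: 0.95 × 150 × 3.2×10⁻⁴ = 0.04560 m
A Layer 2: 330 × 1 × 2.5×10⁻⁴ = 0.08250 m
A 1400 × 0.51 × 1.7×10⁻⁴ = 0.12138 m
A total: 0.24948 m
B Layer 1: 0.71 × 1.8×10⁻⁴ × 280 = 0.035784 m
B 1.2×10⁻⁴ × 0.24 × 680 = 0.019584 m
B total: 0.055368 m
Ratio: 0.24948 / 0.055368 ≈ 4.506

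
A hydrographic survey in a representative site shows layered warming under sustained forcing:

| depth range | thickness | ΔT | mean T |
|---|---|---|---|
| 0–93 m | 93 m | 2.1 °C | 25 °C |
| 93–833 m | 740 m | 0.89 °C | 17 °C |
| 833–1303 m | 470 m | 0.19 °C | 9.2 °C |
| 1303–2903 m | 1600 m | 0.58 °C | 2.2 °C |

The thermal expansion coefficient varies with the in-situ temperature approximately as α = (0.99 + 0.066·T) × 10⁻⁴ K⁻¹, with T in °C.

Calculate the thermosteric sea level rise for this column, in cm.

Layer 1: α = (0.99 + 0.066×25)×10⁻⁴ = 2.64×10⁻⁴ K⁻¹
Layer 2: α = (0.99 + 0.066×17)×10⁻⁴ = 2.112×10⁻⁴ K⁻¹
Layer 3: α = (0.99 + 0.066×9.2)×10⁻⁴ = 1.5972×10⁻⁴ K⁻¹
Layer 4: α = (0.99 + 0.066×2.2)×10⁻⁴ = 1.1352×10⁻⁴ K⁻¹
Layer 1: 93 × 2.64×10⁻⁴ × 2.1 = 0.0515592 m
740 × 2.112×10⁻⁴ × 0.89 = 0.13909632 m
470 × 0.19 × 1.5972×10⁻⁴ = 0.014262996 m
Layer 4: 1600 × 0.58 × 1.1352×10⁻⁴ = 0.10534656 m
Δh = 0.0515592 + 0.13909632 + 0.014262996 + 0.10534656 = 0.310265076 m

Δh ≈ 31.0 cm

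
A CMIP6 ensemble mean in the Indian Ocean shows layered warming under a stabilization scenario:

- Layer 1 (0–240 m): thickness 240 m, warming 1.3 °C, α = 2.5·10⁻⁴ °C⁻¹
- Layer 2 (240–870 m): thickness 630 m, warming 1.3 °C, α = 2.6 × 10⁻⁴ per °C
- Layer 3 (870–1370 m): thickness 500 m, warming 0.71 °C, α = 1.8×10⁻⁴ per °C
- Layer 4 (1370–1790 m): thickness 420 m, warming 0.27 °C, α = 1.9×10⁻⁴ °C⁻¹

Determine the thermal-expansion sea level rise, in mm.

1.3 × 240 × 2.5×10⁻⁴ = 0.07800 m
240–870 m: 2.6×10⁻⁴ × 630 × 1.3 = 0.21294 m
1.8×10⁻⁴ × 500 × 0.71 = 0.06390 m
0.27 × 420 × 1.9×10⁻⁴ = 0.021546 m
Δh = 0.07800 + 0.21294 + 0.06390 + 0.021546 = 0.376386 m

Δh = 380 mm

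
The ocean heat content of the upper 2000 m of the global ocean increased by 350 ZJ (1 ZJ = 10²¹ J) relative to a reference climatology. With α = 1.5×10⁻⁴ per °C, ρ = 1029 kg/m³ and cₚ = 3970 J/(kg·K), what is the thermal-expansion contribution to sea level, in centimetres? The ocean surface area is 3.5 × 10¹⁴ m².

Δh ≈ 3.7 cm

Per unit area: Q = 350×10²¹ / (3.5×10¹⁴) = 1×10⁹ J/m²
Δh = αQ/(ρcₚ) = 1.5×10⁻⁴ × 1×10⁹ / (1029 × 3970) ≈ 0.036719 m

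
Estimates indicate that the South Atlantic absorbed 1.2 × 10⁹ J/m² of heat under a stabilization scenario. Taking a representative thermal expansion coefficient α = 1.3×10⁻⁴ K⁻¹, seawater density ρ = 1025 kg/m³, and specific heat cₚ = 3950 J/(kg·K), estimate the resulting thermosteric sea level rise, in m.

0.0385 m of thermosteric rise

Δh = αQ/(ρcₚ) = 1.3×10⁻⁴ × 1.2×10⁹ / (1025 × 3950) ≈ 0.03853 m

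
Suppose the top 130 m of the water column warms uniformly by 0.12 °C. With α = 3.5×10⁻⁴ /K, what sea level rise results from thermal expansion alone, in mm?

5.46 mm

Δh = αΔT·H = 3.5×10⁻⁴ × 0.12 × 130 = 0.00546 m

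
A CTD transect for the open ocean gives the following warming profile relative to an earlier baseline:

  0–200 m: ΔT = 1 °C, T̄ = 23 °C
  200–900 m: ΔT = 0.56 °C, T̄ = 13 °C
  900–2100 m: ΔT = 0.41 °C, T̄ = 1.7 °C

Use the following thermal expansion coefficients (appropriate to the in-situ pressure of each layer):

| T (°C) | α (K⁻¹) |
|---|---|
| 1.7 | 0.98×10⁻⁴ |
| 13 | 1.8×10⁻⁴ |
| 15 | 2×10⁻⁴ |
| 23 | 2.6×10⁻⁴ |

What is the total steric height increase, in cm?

Δh = 17.1 cm

Layer 1 at 23 °C → α = 2.6×10⁻⁴ K⁻¹
Layer 2 at 13 °C → α = 1.8×10⁻⁴ K⁻¹
Layer 3 at 1.7 °C → α = 0.98×10⁻⁴ K⁻¹
200 × 2.6×10⁻⁴ × 1 = 0.05200 m
Layer 2: 0.56 × 700 × 1.8×10⁻⁴ = 0.07056 m
Layer 3: 0.41 × 1200 × 0.98×10⁻⁴ = 0.048216 m
Δh = 0.05200 + 0.07056 + 0.048216 = 0.170776 m ≈ 17.1 cm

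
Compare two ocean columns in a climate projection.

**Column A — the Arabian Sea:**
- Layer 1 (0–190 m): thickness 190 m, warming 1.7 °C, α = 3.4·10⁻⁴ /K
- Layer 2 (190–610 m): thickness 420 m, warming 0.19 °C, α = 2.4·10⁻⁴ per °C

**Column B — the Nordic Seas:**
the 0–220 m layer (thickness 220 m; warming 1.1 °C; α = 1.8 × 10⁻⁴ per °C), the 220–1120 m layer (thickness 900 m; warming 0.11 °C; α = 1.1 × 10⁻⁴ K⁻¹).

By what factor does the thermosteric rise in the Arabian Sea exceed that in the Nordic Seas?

a factor of 2.37

A 190 × 3.4×10⁻⁴ × 1.7 = 0.10982 m
A 190–610 m: 0.19 × 420 × 2.4×10⁻⁴ = 0.019152 m
A total: 0.128972 m
B 1.1 × 1.8×10⁻⁴ × 220 = 0.04356 m
B 900 × 0.11 × 1.1×10⁻⁴ = 0.01089 m
B total: 0.05445 m
Ratio: 0.128972 / 0.05445 ≈ 2.369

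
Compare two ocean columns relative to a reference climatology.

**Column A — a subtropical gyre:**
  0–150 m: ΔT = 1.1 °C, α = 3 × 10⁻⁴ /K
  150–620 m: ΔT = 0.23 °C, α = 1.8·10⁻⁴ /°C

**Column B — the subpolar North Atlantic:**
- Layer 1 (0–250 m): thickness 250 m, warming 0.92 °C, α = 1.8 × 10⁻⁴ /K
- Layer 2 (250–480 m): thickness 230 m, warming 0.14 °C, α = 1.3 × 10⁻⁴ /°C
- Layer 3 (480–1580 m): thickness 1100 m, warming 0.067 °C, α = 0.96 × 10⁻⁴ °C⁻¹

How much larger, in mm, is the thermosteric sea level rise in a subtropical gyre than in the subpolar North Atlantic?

Δh_A − Δh_B ≈ 16.3 mm

A Layer 1: 150 × 3×10⁻⁴ × 1.1 = 0.04950 m
A 150–620 m: 1.8×10⁻⁴ × 470 × 0.23 = 0.019458 m
A total: 0.068958 m
B 250 × 1.8×10⁻⁴ × 0.92 = 0.04140 m
B 250–480 m: 1.3×10⁻⁴ × 230 × 0.14 = 0.004186 m
B 0.067 × 1100 × 0.96×10⁻⁴ = 0.0070752 m
B total: 0.0526612 m
Difference: 0.068958 − 0.0526612 = 0.0162968 m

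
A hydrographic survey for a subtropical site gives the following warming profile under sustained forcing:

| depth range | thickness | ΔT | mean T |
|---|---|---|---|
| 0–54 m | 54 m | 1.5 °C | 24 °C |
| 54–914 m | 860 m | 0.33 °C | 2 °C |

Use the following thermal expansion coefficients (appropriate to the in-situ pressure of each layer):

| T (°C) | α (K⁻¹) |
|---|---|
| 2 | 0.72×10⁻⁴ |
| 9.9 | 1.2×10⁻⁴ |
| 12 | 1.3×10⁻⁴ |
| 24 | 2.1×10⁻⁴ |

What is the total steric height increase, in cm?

Layer 1 at 24 °C → α = 2.1×10⁻⁴ K⁻¹
Layer 2 at 2 °C → α = 0.72×10⁻⁴ K⁻¹
0–54 m: 54 × 2.1×10⁻⁴ × 1.5 = 0.01701 m
Layer 2: 0.72×10⁻⁴ × 0.33 × 860 = 0.0204336 m
Δh = 0.01701 + 0.0204336 = 0.0374436 m

about 3.74 cm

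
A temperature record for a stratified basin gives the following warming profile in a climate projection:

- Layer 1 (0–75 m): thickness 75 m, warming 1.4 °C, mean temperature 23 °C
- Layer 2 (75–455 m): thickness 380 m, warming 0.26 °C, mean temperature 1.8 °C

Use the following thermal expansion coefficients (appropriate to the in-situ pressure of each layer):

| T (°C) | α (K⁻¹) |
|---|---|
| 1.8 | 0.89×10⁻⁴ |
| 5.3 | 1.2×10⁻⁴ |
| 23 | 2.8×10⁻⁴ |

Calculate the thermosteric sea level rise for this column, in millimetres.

Layer 1 at 23 °C → α = 2.8×10⁻⁴ K⁻¹
Layer 2 at 1.8 °C → α = 0.89×10⁻⁴ K⁻¹
0–75 m: 2.8×10⁻⁴ × 1.4 × 75 = 0.02940 m
380 × 0.26 × 0.89×10⁻⁴ = 0.0087932 m
Δh = 0.02940 + 0.0087932 = 0.0381932 m

about 38.2 mm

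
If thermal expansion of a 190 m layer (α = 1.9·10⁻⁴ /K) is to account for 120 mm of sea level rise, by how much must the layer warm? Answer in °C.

ΔT = Δh/(αH) = 0.12 / (1.9×10⁻⁴ × 190) ≈ 3.324 °C

about 3.32 °C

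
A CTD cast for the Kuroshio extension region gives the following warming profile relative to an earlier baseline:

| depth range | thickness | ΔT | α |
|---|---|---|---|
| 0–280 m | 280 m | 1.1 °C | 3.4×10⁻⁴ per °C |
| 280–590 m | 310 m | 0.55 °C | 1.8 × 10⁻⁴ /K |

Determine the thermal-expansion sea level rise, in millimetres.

0–280 m: 1.1 × 280 × 3.4×10⁻⁴ = 0.10472 m
280–590 m: 0.55 × 310 × 1.8×10⁻⁴ = 0.03069 m
Δh = 0.10472 + 0.03069 = 0.13541 m

Δh ≈ 140 mm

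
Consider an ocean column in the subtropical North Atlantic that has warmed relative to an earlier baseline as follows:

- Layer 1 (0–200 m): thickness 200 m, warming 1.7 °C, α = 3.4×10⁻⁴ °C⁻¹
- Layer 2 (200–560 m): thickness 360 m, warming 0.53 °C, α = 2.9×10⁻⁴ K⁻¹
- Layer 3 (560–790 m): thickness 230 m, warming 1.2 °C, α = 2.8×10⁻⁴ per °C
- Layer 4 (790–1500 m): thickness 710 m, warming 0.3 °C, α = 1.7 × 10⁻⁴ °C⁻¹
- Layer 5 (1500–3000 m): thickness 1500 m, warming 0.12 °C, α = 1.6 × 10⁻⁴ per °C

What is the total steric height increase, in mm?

Δh = 310 mm

200 × 3.4×10⁻⁴ × 1.7 = 0.11560 m
0.53 × 2.9×10⁻⁴ × 360 = 0.055332 m
560–790 m: 2.8×10⁻⁴ × 1.2 × 230 = 0.07728 m
Layer 4: 0.3 × 710 × 1.7×10⁻⁴ = 0.03621 m
1500–3000 m: 0.12 × 1500 × 1.6×10⁻⁴ = 0.02880 m
Δh = 0.11560 + 0.055332 + 0.07728 + 0.03621 + 0.02880 = 0.313222 m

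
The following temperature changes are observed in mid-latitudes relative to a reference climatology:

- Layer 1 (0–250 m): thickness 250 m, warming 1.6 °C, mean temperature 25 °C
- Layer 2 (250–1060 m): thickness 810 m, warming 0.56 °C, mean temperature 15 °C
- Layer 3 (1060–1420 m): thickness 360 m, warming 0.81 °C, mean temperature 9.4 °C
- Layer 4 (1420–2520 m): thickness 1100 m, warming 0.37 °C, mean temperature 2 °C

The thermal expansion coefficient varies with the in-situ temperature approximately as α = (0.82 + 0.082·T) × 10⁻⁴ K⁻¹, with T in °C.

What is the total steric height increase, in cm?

29.4 cm of thermosteric rise

Layer 1: α = (0.82 + 0.082×25)×10⁻⁴ = 2.87×10⁻⁴ K⁻¹
Layer 2: α = (0.82 + 0.082×15)×10⁻⁴ = 2.05×10⁻⁴ K⁻¹
Layer 3: α = (0.82 + 0.082×9.4)×10⁻⁴ = 1.5908×10⁻⁴ K⁻¹
Layer 4: α = (0.82 + 0.082×2)×10⁻⁴ = 0.984×10⁻⁴ K⁻¹
1.6 × 250 × 2.87×10⁻⁴ = 0.11480 m
250–1060 m: 2.05×10⁻⁴ × 810 × 0.56 = 0.092988 m
Layer 3: 1.5908×10⁻⁴ × 0.81 × 360 = 0.046387728 m
1100 × 0.984×10⁻⁴ × 0.37 = 0.0400488 m
Δh = 0.11480 + 0.092988 + 0.046387728 + 0.0400488 = 0.294224528 m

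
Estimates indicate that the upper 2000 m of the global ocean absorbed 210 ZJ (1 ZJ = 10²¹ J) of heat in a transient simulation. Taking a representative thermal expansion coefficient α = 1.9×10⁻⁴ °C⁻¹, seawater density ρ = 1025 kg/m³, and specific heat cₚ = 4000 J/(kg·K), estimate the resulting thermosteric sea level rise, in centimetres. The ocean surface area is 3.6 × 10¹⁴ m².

Per unit area: Q = 210×10²¹ / (3.6×10¹⁴) ≈ 5.833×10⁸ J/m²
Δh = αQ/(ρcₚ) = 1.9×10⁻⁴ × 5.833×10⁸ / (1025 × 4000) ≈ 0.027031 m

2.70 cm of thermosteric rise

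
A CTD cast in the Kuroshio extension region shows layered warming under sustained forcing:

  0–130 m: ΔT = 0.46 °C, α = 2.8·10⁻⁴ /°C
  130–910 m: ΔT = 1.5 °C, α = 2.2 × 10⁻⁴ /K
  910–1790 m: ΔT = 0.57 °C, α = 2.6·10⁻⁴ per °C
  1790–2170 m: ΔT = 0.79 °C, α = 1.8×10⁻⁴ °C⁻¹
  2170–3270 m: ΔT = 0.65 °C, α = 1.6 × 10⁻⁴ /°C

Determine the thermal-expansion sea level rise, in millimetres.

0–130 m: 2.8×10⁻⁴ × 0.46 × 130 = 0.016744 m
780 × 1.5 × 2.2×10⁻⁴ = 0.25740 m
Layer 3: 0.57 × 880 × 2.6×10⁻⁴ = 0.130416 m
Layer 4: 0.79 × 380 × 1.8×10⁻⁴ = 0.054036 m
1.6×10⁻⁴ × 1100 × 0.65 = 0.11440 m
Δh = 0.016744 + 0.25740 + 0.130416 + 0.054036 + 0.11440 = 0.572996 m

Δh ≈ 573 mm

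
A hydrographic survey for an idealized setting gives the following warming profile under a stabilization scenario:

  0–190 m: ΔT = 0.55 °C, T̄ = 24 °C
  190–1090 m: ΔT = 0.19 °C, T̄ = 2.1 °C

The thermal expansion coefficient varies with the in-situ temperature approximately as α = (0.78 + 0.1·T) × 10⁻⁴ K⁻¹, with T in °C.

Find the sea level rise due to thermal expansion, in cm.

Δh = 5.0 cm

Layer 1: α = (0.78 + 0.1×24)×10⁻⁴ = 3.18×10⁻⁴ K⁻¹
Layer 2: α = (0.78 + 0.1×2.1)×10⁻⁴ = 0.99×10⁻⁴ K⁻¹
Layer 1: 3.18×10⁻⁴ × 190 × 0.55 = 0.033231 m
0.19 × 0.99×10⁻⁴ × 900 = 0.016929 m
Δh = 0.033231 + 0.016929 = 0.05016 m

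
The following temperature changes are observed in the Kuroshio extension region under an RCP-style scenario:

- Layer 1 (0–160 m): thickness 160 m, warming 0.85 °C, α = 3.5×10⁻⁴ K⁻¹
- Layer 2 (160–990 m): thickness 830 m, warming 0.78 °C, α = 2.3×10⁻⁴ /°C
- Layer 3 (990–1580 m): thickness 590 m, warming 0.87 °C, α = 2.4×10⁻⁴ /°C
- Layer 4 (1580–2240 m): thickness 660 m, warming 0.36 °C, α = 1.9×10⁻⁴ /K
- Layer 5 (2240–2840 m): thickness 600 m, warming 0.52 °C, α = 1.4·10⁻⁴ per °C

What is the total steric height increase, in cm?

Δh ≈ 40.9 cm

0.85 × 160 × 3.5×10⁻⁴ = 0.04760 m
160–990 m: 0.78 × 2.3×10⁻⁴ × 830 = 0.148902 m
990–1580 m: 2.4×10⁻⁴ × 590 × 0.87 = 0.123192 m
1.9×10⁻⁴ × 0.36 × 660 = 0.045144 m
2240–2840 m: 600 × 1.4×10⁻⁴ × 0.52 = 0.04368 m
Δh = 0.04760 + 0.148902 + 0.123192 + 0.045144 + 0.04368 = 0.408518 m ≈ 40.9 cm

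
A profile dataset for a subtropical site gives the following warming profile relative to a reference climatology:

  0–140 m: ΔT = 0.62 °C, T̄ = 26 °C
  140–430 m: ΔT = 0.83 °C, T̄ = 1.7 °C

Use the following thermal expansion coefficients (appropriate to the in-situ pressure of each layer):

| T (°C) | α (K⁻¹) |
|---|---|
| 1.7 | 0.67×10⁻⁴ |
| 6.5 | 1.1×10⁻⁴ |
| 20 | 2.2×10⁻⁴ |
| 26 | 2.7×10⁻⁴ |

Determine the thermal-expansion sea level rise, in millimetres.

Δh = 39.6 mm

Layer 1 at 26 °C → α = 2.7×10⁻⁴ K⁻¹
Layer 2 at 1.7 °C → α = 0.67×10⁻⁴ K⁻¹
0–140 m: 2.7×10⁻⁴ × 0.62 × 140 = 0.023436 m
0.83 × 0.67×10⁻⁴ × 290 = 0.0161269 m
Δh = 0.023436 + 0.0161269 = 0.0395629 m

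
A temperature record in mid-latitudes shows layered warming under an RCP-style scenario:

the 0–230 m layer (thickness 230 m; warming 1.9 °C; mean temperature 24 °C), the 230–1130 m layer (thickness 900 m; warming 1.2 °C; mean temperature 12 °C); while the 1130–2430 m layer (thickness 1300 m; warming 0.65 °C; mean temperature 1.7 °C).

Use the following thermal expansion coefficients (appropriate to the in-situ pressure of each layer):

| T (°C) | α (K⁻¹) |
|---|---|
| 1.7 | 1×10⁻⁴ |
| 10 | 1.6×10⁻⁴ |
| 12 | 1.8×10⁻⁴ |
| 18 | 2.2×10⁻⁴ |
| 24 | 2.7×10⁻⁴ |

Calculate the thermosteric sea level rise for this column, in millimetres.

Layer 1 at 24 °C → α = 2.7×10⁻⁴ K⁻¹
Layer 2 at 12 °C → α = 1.8×10⁻⁴ K⁻¹
Layer 3 at 1.7 °C → α = 1×10⁻⁴ K⁻¹
Layer 1: 230 × 2.7×10⁻⁴ × 1.9 = 0.11799 m
900 × 1.8×10⁻⁴ × 1.2 = 0.19440 m
1300 × 0.65 × 1×10⁻⁴ = 0.08450 m
Δh = 0.11799 + 0.19440 + 0.08450 = 0.39689 m

397 mm of thermosteric rise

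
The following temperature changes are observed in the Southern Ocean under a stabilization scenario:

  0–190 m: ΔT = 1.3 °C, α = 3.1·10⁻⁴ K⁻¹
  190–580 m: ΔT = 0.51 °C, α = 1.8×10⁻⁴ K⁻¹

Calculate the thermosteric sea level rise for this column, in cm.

3.1×10⁻⁴ × 190 × 1.3 = 0.07657 m
190–580 m: 390 × 0.51 × 1.8×10⁻⁴ = 0.035802 m
Δh = 0.07657 + 0.035802 = 0.112372 m ≈ 11.2 cm

about 11.2 cm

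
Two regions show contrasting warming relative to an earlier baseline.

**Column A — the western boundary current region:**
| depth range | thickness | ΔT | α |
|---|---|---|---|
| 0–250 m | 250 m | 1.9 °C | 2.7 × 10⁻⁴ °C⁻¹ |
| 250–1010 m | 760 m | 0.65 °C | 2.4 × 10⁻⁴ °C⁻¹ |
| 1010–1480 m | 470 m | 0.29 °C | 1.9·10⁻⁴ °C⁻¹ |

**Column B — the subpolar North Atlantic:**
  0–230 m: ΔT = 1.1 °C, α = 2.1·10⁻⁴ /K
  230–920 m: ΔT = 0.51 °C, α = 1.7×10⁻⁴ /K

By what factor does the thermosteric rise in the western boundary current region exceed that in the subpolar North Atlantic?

A 1.9 × 2.7×10⁻⁴ × 250 = 0.12825 m
A 250–1010 m: 2.4×10⁻⁴ × 760 × 0.65 = 0.11856 m
A Layer 3: 1.9×10⁻⁴ × 470 × 0.29 = 0.025897 m
A total: 0.272707 m
B 0–230 m: 1.1 × 2.1×10⁻⁴ × 230 = 0.05313 m
B 230–920 m: 690 × 1.7×10⁻⁴ × 0.51 = 0.059823 m
B total: 0.112953 m
Ratio: 0.272707 / 0.112953 ≈ 2.414

≈ 2.41×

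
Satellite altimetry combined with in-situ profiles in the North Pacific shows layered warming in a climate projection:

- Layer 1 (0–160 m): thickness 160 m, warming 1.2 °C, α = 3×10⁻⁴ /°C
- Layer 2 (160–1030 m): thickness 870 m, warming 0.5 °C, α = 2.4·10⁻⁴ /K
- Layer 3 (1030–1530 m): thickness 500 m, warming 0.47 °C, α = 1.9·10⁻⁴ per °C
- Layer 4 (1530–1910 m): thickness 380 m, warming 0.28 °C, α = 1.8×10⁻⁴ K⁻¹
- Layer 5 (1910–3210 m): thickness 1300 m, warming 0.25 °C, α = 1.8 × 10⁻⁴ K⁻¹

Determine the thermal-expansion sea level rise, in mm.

1.2 × 160 × 3×10⁻⁴ = 0.05760 m
2.4×10⁻⁴ × 0.5 × 870 = 0.10440 m
1.9×10⁻⁴ × 500 × 0.47 = 0.04465 m
1.8×10⁻⁴ × 0.28 × 380 = 0.019152 m
Layer 5: 0.25 × 1300 × 1.8×10⁻⁴ = 0.05850 m
Δh = 0.05760 + 0.10440 + 0.04465 + 0.019152 + 0.05850 = 0.284302 m ≈ 284 mm

Δh ≈ 284 mm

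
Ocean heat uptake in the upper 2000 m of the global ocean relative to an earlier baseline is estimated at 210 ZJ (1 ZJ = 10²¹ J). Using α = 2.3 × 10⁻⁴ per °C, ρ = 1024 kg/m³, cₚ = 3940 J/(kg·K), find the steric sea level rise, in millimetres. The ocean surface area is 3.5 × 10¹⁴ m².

Per unit area: Q = 210×10²¹ / (3.5×10¹⁴) = 6×10⁸ J/m²
Δh = αQ/(ρcₚ) = 2.3×10⁻⁴ × 6×10⁸ / (1024 × 3940) ≈ 0.034204 m

34.2 mm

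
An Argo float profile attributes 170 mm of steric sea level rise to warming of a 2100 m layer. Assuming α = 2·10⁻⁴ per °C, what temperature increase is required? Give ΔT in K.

ΔT = Δh/(αH) = 0.17 / (2×10⁻⁴ × 2100) ≈ 0.4048 K

ΔT ≈ 0.405 K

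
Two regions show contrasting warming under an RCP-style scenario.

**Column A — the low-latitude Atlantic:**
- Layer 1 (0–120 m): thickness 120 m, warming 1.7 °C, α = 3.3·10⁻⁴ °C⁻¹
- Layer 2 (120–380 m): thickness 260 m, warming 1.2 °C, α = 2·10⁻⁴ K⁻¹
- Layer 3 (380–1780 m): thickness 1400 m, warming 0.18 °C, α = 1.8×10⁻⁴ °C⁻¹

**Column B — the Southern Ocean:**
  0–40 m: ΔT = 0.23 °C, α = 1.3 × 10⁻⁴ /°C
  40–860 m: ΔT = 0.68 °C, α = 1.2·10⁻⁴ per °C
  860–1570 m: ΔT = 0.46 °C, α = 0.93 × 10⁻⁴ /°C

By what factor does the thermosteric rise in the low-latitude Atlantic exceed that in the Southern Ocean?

A Layer 1: 3.3×10⁻⁴ × 1.7 × 120 = 0.06732 m
A 120–380 m: 260 × 1.2 × 2×10⁻⁴ = 0.06240 m
A 1400 × 1.8×10⁻⁴ × 0.18 = 0.04536 m
A total: 0.17508 m
B Layer 1: 0.23 × 40 × 1.3×10⁻⁴ = 0.001196 m
B 1.2×10⁻⁴ × 820 × 0.68 = 0.066912 m
B Layer 3: 0.93×10⁻⁴ × 710 × 0.46 = 0.0303738 m
B total: 0.0984818 m
Ratio: 0.17508 / 0.0984818 ≈ 1.778

1.78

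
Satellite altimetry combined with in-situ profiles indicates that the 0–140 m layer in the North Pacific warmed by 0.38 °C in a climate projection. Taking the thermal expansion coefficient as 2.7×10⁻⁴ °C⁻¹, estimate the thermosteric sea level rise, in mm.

Δh = αΔT·H = 2.7×10⁻⁴ × 0.38 × 140 = 0.014364 m

Δh = 14 mm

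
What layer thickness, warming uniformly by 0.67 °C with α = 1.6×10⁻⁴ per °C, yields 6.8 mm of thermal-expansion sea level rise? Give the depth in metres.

H ≈ 63.4 m

H = Δh/(αΔT) = 0.0068 / (1.6×10⁻⁴ × 0.67) ≈ 63.43 m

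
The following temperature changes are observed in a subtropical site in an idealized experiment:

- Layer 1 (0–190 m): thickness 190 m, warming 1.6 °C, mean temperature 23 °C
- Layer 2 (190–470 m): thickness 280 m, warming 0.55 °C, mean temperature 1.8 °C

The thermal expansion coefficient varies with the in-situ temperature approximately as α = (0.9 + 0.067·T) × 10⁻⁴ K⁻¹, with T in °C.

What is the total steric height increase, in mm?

Layer 1: α = (0.9 + 0.067×23)×10⁻⁴ = 2.441×10⁻⁴ K⁻¹
Layer 2: α = (0.9 + 0.067×1.8)×10⁻⁴ = 1.0206×10⁻⁴ K⁻¹
0–190 m: 190 × 2.441×10⁻⁴ × 1.6 = 0.0742064 m
0.55 × 280 × 1.0206×10⁻⁴ = 0.01571724 m
Δh = 0.0742064 + 0.01571724 = 0.08992364 m

Δh = 89.9 mm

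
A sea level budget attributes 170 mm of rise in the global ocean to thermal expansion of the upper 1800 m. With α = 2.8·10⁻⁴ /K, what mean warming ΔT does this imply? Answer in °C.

ΔT = Δh/(αH) = 0.17 / (2.8×10⁻⁴ × 1800) ≈ 0.3373 °C

0.337 °C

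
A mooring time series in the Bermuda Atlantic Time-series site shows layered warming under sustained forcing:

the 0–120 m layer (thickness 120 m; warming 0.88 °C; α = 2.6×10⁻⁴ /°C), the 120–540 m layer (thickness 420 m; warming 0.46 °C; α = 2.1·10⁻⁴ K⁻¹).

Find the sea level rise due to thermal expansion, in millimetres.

Δh ≈ 68.0 mm

Layer 1: 0.88 × 120 × 2.6×10⁻⁴ = 0.027456 m
0.46 × 2.1×10⁻⁴ × 420 = 0.040572 m
Δh = 0.027456 + 0.040572 = 0.068028 m ≈ 68.0 mm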